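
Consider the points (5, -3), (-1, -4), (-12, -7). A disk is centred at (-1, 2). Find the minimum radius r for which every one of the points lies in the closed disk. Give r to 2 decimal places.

The required radius is the distance from (-1, 2) to the farthest point.
Squared distances: 61, 36, 202.
Maximum is 202, attained at (-12, -7).
r = √202 ≈ 14.21.

14.21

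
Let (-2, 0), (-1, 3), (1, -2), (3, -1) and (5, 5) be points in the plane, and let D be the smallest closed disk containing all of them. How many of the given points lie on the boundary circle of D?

3

By Welzl's lemma the MEC is supported by two points (diametrically opposite) or three points (on a circumcircle).
The minimum enclosing circle is determined by three boundary points: (-2, 0), (1, -2), (5, 5).
Their circumcentre is (97/58, 131/58) with r² = 31265/1682.
The farthest remaining point (3, -1) is at distance² 20825/1682 ≤ 31265/1682.
The points at distance exactly r from the centre are (-2, 0), (1, -2), (5, 5) — 3 points.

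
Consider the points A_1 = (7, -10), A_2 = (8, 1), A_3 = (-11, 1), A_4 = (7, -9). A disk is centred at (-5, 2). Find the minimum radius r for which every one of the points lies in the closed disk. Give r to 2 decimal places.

The required radius is the distance from (-5, 2) to the farthest point.
Squared distances: 288, 170, 37, 265.
Maximum is 288, attained at A_1.
r = √288 ≈ 16.97.

16.97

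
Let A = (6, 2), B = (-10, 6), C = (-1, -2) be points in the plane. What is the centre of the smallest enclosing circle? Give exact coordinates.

Side lengths²: AB² = 272, AC² = 65, BC² = 145.
Since AB² = 272 ≥ 145 + 65 = 210, the angle opposite AB is not acute, so the smallest enclosing circle has AB as diameter.
Centre = midpoint of AB = (-2, 4), r² = 272/4 = 68.
Centre = (-2, 4).

(-2, 4)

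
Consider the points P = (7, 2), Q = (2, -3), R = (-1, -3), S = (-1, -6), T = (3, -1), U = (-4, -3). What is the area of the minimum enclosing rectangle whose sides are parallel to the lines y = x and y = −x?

In coordinates u = x + y, v = x − y the rectangle is axis-aligned; the map (x,y)→(u,v) scales areas by 2.
u-values: 9, -1, -4, -7, 2, -7; range = 9 − (-7) = 16.
v-values: 5, 5, 2, 5, 4, -1; range = 5 − (-1) = 6.
Area = (16 × 6) / 2 = 48.

48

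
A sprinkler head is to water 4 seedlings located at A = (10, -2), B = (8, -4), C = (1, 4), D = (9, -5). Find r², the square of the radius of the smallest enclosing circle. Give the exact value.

The minimum enclosing circle of a finite set is fixed by two of the points (as a diameter) or three (as a circumcircle).
The farthest pair is C–D with squared distance 145. The circle on this segment as diameter has centre (5, -0.5) and r² = 145/4 = 36.25.
Check A: distance² to centre = 27.25 ≤ 36.25, so it lies inside.
All remaining points lie in this disk, and no smaller disk contains both endpoints, so this is the minimum enclosing circle.

36.25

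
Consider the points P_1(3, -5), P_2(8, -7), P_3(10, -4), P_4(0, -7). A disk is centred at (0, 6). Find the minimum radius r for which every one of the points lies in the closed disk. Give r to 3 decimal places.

The required radius is the distance from (0, 6) to the farthest point.
Squared distances: 130, 233, 200, 169.
Maximum is 233, attained at P_2.
r = √233 ≈ 15.264.

15.264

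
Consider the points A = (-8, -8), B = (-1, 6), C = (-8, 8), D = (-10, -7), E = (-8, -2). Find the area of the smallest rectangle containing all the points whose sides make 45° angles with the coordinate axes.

176

In coordinates u = x + y, v = x − y the rectangle is axis-aligned; the map (x,y)→(u,v) scales areas by 2.
u-values: -16, 5, 0, -17, -10; range = 5 − (-17) = 22.
v-values: 0, -7, -16, -3, -6; range = 0 − (-16) = 16.
Area = (22 × 16) / 2 = 176.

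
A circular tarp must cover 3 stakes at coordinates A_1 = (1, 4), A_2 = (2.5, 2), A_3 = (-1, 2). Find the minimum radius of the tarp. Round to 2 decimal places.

1.77

Side lengths²: A_1A_2² = 6.25, A_1A_3² = 8, A_2A_3² = 12.25.
Since A_2A_3² = 12.25 < 8 + 6.25 = 14.25, the triangle is acute, so the smallest enclosing circle is the circumcircle.
Circumcentre = (0.75, 2.25), r² = 3.125.
r = √(3.125) ≈ 1.77.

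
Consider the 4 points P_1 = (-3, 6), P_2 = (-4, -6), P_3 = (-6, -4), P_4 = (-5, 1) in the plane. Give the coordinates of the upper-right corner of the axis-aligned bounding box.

(-3, 6)

x-range [-6, -3], y-range [-6, 6].
The upper-right corner is (-3, 6).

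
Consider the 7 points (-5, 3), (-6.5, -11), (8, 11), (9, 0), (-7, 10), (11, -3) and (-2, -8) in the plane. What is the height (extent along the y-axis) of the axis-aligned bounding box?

max y = 11, min y = -11, so height = 22.

22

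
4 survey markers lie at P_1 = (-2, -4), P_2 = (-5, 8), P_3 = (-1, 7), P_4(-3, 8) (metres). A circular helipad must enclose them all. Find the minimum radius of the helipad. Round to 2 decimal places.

A smallest enclosing disk is always determined by at most three of the input points on its boundary.
The farthest pair is P_1–P_2 with squared distance 153. The circle on this segment as diameter has centre (-3.5, 2) and r² = 153/4 = 38.25.
Check P_3: distance² to centre = 31.25 ≤ 38.25, so it lies inside.
All remaining points lie in this disk, and no smaller disk contains both endpoints, so this is the minimum enclosing circle.
r = √(38.25) ≈ 6.18.

6.18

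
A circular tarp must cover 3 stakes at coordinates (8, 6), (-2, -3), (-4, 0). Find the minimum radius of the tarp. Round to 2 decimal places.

6.78

Call the three points A, B, C in the order given.
Side lengths²: AB² = 181, AC² = 180, BC² = 13.
Since AB² = 181 < 180 + 13 = 193, the triangle is acute, so the smallest enclosing circle is the circumcircle.
Circumcentre = (2.4375, 2.125), r² = 45.95703125.
r = √(45.95703125) ≈ 6.78.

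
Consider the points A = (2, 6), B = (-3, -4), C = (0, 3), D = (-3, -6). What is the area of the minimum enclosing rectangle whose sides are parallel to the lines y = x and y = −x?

59.5

In coordinates u = x + y, v = x − y the rectangle is axis-aligned; the map (x,y)→(u,v) scales areas by 2.
u-values: 8, -7, 3, -9; range = 8 − (-9) = 17.
v-values: -4, 1, -3, 3; range = 3 − (-4) = 7.
Area = (17 × 7) / 2 = 59.5.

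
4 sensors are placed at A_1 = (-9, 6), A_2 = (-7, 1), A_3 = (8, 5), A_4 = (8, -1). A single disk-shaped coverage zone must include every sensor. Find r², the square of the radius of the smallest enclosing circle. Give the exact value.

84.5

By Welzl's lemma the MEC is supported by two points (diametrically opposite) or three points (on a circumcircle).
The farthest pair is A_1–A_4 with squared distance 338. The circle on this segment as diameter has centre (-0.5, 2.5) and r² = 338/4 = 84.5.
Check A_2: distance² to centre = 44.5 ≤ 84.5, so it lies inside.
All remaining points lie in this disk, and no smaller disk contains both endpoints, so this is the minimum enclosing circle.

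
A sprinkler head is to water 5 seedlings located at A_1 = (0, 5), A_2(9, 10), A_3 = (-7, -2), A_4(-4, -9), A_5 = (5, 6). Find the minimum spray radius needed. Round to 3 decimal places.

11.511

The farthest pair is A_2–A_4 with squared distance 530. The circle on this segment as diameter has centre (2.5, 0.5) and r² = 530/4 = 132.5.
Check A_1: distance² to centre = 26.5 ≤ 132.5, so it lies inside.
All remaining points lie in this disk, and no smaller disk contains both endpoints, so this is the minimum enclosing circle.
r = √(132.5) ≈ 11.511.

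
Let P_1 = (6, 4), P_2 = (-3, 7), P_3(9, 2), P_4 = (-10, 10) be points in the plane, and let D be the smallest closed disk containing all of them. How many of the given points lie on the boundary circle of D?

The farthest pair is P_3–P_4 with squared distance 425. The circle on this segment as diameter has centre (-0.5, 6) and r² = 425/4 = 106.25.
Check P_1: distance² to centre = 46.25 ≤ 106.25, so it lies inside.
All remaining points lie in this disk, and no smaller disk contains both endpoints, so this is the minimum enclosing circle.
The points at distance exactly r from the centre are P_3, P_4 — 2 points.

2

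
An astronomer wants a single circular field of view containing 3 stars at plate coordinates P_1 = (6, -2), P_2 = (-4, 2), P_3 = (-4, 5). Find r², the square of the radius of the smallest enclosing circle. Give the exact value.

Side lengths²: P_1P_2² = 116, P_1P_3² = 149, P_2P_3² = 9.
Since P_1P_3² = 149 ≥ 116 + 9 = 125, the angle opposite P_1P_3 is not acute, so the smallest enclosing circle has P_1P_3 as diameter.
Centre = midpoint of P_1P_3 = (1, 1.5), r² = 149/4 = 37.25.

37.25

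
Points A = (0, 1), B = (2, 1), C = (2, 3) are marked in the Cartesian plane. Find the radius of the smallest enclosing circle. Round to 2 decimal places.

1.41

Side lengths²: AB² = 4, AC² = 8, BC² = 4.
Since AC² = 8 ≥ 4 + 4 = 8, the angle opposite AC is not acute, so the smallest enclosing circle has AC as diameter.
Centre = midpoint of AC = (1, 2), r² = 8/4 = 2.
r = √2 ≈ 1.41.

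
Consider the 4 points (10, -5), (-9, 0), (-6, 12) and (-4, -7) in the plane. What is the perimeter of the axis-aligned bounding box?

Width = max x − min x = 10 − (-9) = 19.
Height = max y − min y = 12 − (-7) = 19.
Perimeter = 2(19 + 19) = 76.

76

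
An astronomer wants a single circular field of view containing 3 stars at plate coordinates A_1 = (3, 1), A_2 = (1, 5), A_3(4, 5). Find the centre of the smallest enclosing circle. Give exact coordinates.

(2.5, 3.25)

Side lengths²: A_1A_2² = 20, A_1A_3² = 17, A_2A_3² = 9.
Since A_1A_2² = 20 < 17 + 9 = 26, the triangle is acute, so the smallest enclosing circle is the circumcircle.
Circumcentre = (2.5, 3.25), r² = 5.3125.
Centre = (2.5, 3.25).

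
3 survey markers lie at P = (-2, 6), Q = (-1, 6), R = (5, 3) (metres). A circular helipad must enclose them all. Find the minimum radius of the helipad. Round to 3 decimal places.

3.808

Side lengths²: PQ² = 1, PR² = 58, QR² = 45.
Since PR² = 58 ≥ 45 + 1 = 46, the angle opposite PR is not acute, so the smallest enclosing circle has PR as diameter.
Centre = midpoint of PR = (1.5, 4.5), r² = 58/4 = 14.5.
r = √(14.5) ≈ 3.808.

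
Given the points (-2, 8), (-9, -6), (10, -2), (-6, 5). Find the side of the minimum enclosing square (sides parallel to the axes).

19

The bounding box has width 19 and height 14.
An axis-aligned square enclosing the set must have side ≥ max(width, height).
So the minimum side is max(19, 14) = 19.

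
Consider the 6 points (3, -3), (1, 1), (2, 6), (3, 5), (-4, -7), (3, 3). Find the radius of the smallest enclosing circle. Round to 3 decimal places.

7.159

By Welzl's lemma the MEC is supported by two points (diametrically opposite) or three points (on a circumcircle).
The farthest pair is (2, 6)–(-4, -7) with squared distance 205. The circle on this segment as diameter has centre (-1, -0.5) and r² = 205/4 = 51.25.
Check (3, -3): distance² to centre = 22.25 ≤ 51.25, so it lies inside.
All remaining points lie in this disk, and no smaller disk contains both endpoints, so this is the minimum enclosing circle.
r = √(51.25) ≈ 7.159.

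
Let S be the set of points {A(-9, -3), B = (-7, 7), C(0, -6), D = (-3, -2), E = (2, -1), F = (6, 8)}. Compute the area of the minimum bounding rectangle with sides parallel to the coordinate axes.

210

x ranges over [-9, 6], width 15.
y ranges over [-6, 8], height 14.
Area = 15 × 14 = 210.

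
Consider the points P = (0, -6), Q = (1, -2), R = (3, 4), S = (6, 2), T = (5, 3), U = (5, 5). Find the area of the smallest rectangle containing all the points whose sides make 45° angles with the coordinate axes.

56

In coordinates u = x + y, v = x − y the rectangle is axis-aligned; the map (x,y)→(u,v) scales areas by 2.
u-values: -6, -1, 7, 8, 8, 10; range = 10 − (-6) = 16.
v-values: 6, 3, -1, 4, 2, 0; range = 6 − (-1) = 7.
Area = (16 × 7) / 2 = 56.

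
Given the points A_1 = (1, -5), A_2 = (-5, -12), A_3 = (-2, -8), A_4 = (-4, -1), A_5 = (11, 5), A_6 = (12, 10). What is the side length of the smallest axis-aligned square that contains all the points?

22

The bounding box has width 17 and height 22.
An axis-aligned square enclosing the set must have side ≥ max(width, height).
So the minimum side is max(17, 22) = 22.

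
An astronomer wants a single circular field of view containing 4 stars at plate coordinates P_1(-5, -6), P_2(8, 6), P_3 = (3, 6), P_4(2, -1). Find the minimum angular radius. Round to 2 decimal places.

By Welzl's lemma the MEC is supported by two points (diametrically opposite) or three points (on a circumcircle).
The farthest pair is P_1–P_2 with squared distance 313. The circle on this segment as diameter has centre (1.5, 0) and r² = 313/4 = 78.25.
Check P_3: distance² to centre = 38.25 ≤ 78.25, so it lies inside.
All remaining points lie in this disk, and no smaller disk contains both endpoints, so this is the minimum enclosing circle.
r = √(78.25) ≈ 8.85.

8.85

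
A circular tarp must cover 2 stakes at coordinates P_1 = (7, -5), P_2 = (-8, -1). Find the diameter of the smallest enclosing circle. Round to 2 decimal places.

15.52

The smallest circle enclosing two points has them as diameter endpoints.
Centre = midpoint = (-0.5, -3); r² = |P_1P_2|²/4 = 241/4 = 60.25.
Diameter = 2r = 2√(60.25) ≈ 15.52.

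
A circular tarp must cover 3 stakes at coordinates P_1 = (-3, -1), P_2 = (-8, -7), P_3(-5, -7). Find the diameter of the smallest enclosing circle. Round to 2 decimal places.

7.81

Side lengths²: P_1P_2² = 61, P_1P_3² = 40, P_2P_3² = 9.
Since P_1P_2² = 61 ≥ 40 + 9 = 49, the angle opposite P_1P_2 is not acute, so the smallest enclosing circle has P_1P_2 as diameter.
Centre = midpoint of P_1P_2 = (-5.5, -4), r² = 61/4 = 15.25.
Diameter = 2r = 2√(15.25) ≈ 7.81.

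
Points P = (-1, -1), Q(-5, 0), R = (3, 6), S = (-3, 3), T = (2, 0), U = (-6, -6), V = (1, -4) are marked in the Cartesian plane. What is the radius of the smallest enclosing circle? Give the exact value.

7.5

A smallest enclosing disk is always determined by at most three of the input points on its boundary.
The farthest pair is R–U with squared distance 225. The circle on this segment as diameter has centre (-1.5, 0) and r² = 225/4 = 56.25.
Check P: distance² to centre = 1.25 ≤ 56.25, so it lies inside.
All remaining points lie in this disk, and no smaller disk contains both endpoints, so this is the minimum enclosing circle.
r = √(56.25) = 7.5.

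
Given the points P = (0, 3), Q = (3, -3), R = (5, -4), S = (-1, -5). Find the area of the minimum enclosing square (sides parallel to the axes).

64

The bounding box has width 6 and height 8.
An axis-aligned square enclosing the set must have side ≥ max(width, height).
So the minimum side is max(6, 8) = 8.
Area = 8² = 64.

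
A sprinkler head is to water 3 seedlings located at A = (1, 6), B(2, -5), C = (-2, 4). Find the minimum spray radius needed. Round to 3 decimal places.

Side lengths²: AB² = 122, AC² = 13, BC² = 97.
Since AB² = 122 ≥ 97 + 13 = 110, the angle opposite AB is not acute, so the smallest enclosing circle has AB as diameter.
Centre = midpoint of AB = (1.5, 0.5), r² = 122/4 = 30.5.
r = √(30.5) ≈ 5.523.

5.523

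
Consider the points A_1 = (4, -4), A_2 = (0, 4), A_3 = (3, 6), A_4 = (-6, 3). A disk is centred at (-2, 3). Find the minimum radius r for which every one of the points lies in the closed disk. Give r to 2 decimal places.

9.22

The required radius is the distance from (-2, 3) to the farthest point.
Squared distances: 85, 5, 34, 16.
Maximum is 85, attained at A_1.
r = √85 ≈ 9.22.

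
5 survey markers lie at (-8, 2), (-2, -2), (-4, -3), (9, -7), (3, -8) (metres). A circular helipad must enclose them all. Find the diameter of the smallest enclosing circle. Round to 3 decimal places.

A smallest enclosing disk is always determined by at most three of the input points on its boundary.
The farthest pair is (-8, 2)–(9, -7) with squared distance 370. The circle on this segment as diameter has centre (0.5, -2.5) and r² = 370/4 = 92.5.
Check (-2, -2): distance² to centre = 6.5 ≤ 92.5, so it lies inside.
All remaining points lie in this disk, and no smaller disk contains both endpoints, so this is the minimum enclosing circle.
Diameter = 2r = 2√(92.5) ≈ 19.235.

19.235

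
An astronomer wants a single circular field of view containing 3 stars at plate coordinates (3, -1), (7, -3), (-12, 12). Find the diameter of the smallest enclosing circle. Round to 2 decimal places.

24.21

Call the three points A, B, C in the order given.
Side lengths²: AB² = 20, AC² = 394, BC² = 586.
Since BC² = 586 ≥ 394 + 20 = 414, the angle opposite BC is not acute, so the smallest enclosing circle has BC as diameter.
Centre = midpoint of BC = (-2.5, 4.5), r² = 586/4 = 146.5.
Diameter = 2r = 2√(146.5) ≈ 24.21.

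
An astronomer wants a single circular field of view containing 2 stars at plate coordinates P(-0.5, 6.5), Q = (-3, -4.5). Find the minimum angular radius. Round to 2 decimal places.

The smallest circle enclosing two points has them as diameter endpoints.
Centre = midpoint = (-1.75, 1); r² = |PQ|²/4 = 127.25/4 = 31.8125.
r = √(31.8125) ≈ 5.64.

5.64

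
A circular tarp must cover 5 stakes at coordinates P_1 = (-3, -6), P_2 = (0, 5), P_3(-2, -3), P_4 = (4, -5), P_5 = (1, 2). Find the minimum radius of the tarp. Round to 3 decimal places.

5.867

The minimum enclosing circle is determined by three boundary points: P_1, P_2, P_4.
Their circumcentre is (-6/37, -32/37) with r² = 47125/1369.
The farthest remaining point P_5 is at distance² 13085/1369 ≤ 47125/1369.
r = √(47125/1369) ≈ 5.867.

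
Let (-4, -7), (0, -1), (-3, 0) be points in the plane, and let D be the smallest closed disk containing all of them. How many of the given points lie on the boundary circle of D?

3

Call the three points A, B, C in the order given.
Side lengths²: AB² = 52, AC² = 50, BC² = 10.
Since AB² = 52 < 50 + 10 = 60, the triangle is acute, so the smallest enclosing circle is the circumcircle.
Circumcentre = (-28/11, -40/11), r² = 1625/121.
The points at distance exactly r from the centre are (-4, -7), (0, -1), (-3, 0) — 3 points.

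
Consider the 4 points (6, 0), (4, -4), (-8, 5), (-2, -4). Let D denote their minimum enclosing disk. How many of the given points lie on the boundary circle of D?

3

A smallest enclosing disk is always determined by at most three of the input points on its boundary.
The minimum enclosing circle is determined by three boundary points: (6, 0), (4, -4), (-8, 5).
Their circumcentre is (-16/11, 27/22) with r² = 27625/484.
The farthest remaining point (-2, -4) is at distance² 13369/484 ≤ 27625/484.
The points at distance exactly r from the centre are (6, 0), (4, -4), (-8, 5) — 3 points.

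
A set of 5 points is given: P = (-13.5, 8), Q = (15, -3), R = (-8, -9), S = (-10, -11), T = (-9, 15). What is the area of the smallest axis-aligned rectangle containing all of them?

x ranges over [-13.5, 15], width 28.5.
y ranges over [-11, 15], height 26.
Area = 28.5 × 26 = 741.

741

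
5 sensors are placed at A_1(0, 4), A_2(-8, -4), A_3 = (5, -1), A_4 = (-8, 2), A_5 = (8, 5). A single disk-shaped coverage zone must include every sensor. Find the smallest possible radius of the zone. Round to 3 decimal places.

A smallest enclosing disk is always determined by at most three of the input points on its boundary.
The farthest pair is A_2–A_5 with squared distance 337. The circle on this segment as diameter has centre (0, 0.5) and r² = 337/4 = 84.25.
Check A_1: distance² to centre = 12.25 ≤ 84.25, so it lies inside.
All remaining points lie in this disk, and no smaller disk contains both endpoints, so this is the minimum enclosing circle.
r = √(84.25) ≈ 9.179.

9.179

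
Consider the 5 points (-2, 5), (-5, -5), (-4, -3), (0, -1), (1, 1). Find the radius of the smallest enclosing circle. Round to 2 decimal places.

The minimum enclosing circle of a finite set is fixed by two of the points (as a diameter) or three (as a circumcircle).
The farthest pair is (-2, 5)–(-5, -5) with squared distance 109. The circle on this segment as diameter has centre (-3.5, 0) and r² = 109/4 = 27.25.
Check (-4, -3): distance² to centre = 9.25 ≤ 27.25, so it lies inside.
All remaining points lie in this disk, and no smaller disk contains both endpoints, so this is the minimum enclosing circle.
r = √(27.25) ≈ 5.22.

5.22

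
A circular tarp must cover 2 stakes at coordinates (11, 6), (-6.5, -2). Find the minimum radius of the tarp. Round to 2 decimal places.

The smallest circle enclosing two points has them as diameter endpoints.
Centre = midpoint = (2.25, 2); r² = |(11, 6)−(-6.5, -2)|²/4 = 370.25/4 = 92.5625.
r = √(92.5625) ≈ 9.62.

9.62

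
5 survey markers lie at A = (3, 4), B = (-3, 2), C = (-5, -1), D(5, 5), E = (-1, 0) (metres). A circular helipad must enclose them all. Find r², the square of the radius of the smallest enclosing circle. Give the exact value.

34

The minimum enclosing circle of a finite set is fixed by two of the points (as a diameter) or three (as a circumcircle).
The farthest pair is C–D with squared distance 136. The circle on this segment as diameter has centre (0, 2) and r² = 136/4 = 34.
Check A: distance² to centre = 13 ≤ 34, so it lies inside.
All remaining points lie in this disk, and no smaller disk contains both endpoints, so this is the minimum enclosing circle.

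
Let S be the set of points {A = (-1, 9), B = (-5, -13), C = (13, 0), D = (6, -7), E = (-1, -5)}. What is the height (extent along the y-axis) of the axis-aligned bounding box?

max y = 9, min y = -13, so height = 22.

22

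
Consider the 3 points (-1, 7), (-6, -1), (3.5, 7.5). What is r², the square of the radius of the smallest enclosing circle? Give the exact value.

40.625

Call the three points A, B, C in the order given.
Side lengths²: AB² = 89, AC² = 20.5, BC² = 162.5.
Since BC² = 162.5 ≥ 89 + 20.5 = 109.5, the angle opposite BC is not acute, so the smallest enclosing circle has BC as diameter.
Centre = midpoint of BC = (-1.25, 3.25), r² = 162.5/4 = 40.625.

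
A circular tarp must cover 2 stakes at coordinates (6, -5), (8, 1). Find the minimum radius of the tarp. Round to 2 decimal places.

The smallest circle enclosing two points has them as diameter endpoints.
Centre = midpoint = (7, -2); r² = |(6, -5)−(8, 1)|²/4 = 40/4 = 10.
r = √10 ≈ 3.16.

3.16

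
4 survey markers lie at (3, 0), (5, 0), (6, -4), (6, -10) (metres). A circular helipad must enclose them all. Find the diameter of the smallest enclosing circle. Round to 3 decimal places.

The farthest pair is (3, 0)–(6, -10) with squared distance 109. The circle on this segment as diameter has centre (4.5, -5) and r² = 109/4 = 27.25.
Check (5, 0): distance² to centre = 25.25 ≤ 27.25, so it lies inside.
All remaining points lie in this disk, and no smaller disk contains both endpoints, so this is the minimum enclosing circle.
Diameter = 2r = 2√(27.25) ≈ 10.440.

10.440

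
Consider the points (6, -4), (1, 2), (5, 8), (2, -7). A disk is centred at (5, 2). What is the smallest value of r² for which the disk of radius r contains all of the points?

90

The required radius is the distance from (5, 2) to the farthest point.
Squared distances: 37, 16, 36, 90.
Maximum is 90, attained at (2, -7).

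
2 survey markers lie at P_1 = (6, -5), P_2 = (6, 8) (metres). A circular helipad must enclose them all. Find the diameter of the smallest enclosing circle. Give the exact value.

The smallest circle enclosing two points has them as diameter endpoints.
Centre = midpoint = (6, 1.5); r² = |P_1P_2|²/4 = 169/4 = 42.25.
Diameter = 2r = 2√(42.25) = 13.

13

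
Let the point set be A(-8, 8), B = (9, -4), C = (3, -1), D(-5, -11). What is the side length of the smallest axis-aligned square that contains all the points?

19

The bounding box has width 17 and height 19.
An axis-aligned square enclosing the set must have side ≥ max(width, height).
So the minimum side is max(17, 19) = 19.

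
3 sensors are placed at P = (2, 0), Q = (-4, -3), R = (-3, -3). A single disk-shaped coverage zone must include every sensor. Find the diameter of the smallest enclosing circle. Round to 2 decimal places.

Side lengths²: PQ² = 45, PR² = 34, QR² = 1.
Since PQ² = 45 ≥ 34 + 1 = 35, the angle opposite PQ is not acute, so the smallest enclosing circle has PQ as diameter.
Centre = midpoint of PQ = (-1, -1.5), r² = 45/4 = 11.25.
Diameter = 2r = 2√(11.25) ≈ 6.71.

6.71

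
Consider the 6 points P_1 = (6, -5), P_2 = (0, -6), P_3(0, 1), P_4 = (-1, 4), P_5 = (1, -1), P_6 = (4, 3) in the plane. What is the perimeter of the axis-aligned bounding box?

Width = max x − min x = 6 − (-1) = 7.
Height = max y − min y = 4 − (-6) = 10.
Perimeter = 2(7 + 10) = 34.

34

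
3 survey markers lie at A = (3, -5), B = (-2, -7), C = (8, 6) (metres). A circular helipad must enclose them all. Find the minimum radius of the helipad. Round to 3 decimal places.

Side lengths²: AB² = 29, AC² = 146, BC² = 269.
Since BC² = 269 ≥ 146 + 29 = 175, the angle opposite BC is not acute, so the smallest enclosing circle has BC as diameter.
Centre = midpoint of BC = (3, -0.5), r² = 269/4 = 67.25.
r = √(67.25) ≈ 8.201.

8.201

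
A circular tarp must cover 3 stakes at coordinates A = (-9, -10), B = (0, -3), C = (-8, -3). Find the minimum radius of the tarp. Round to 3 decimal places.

5.701

Side lengths²: AB² = 130, AC² = 50, BC² = 64.
Since AB² = 130 ≥ 64 + 50 = 114, the angle opposite AB is not acute, so the smallest enclosing circle has AB as diameter.
Centre = midpoint of AB = (-4.5, -6.5), r² = 130/4 = 32.5.
r = √(32.5) ≈ 5.701.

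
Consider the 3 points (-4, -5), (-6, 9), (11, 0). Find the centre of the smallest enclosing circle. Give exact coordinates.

Call the three points A, B, C in the order given.
Side lengths²: AB² = 200, AC² = 250, BC² = 370.
Since BC² = 370 < 250 + 200 = 450, the triangle is acute, so the smallest enclosing circle is the circumcircle.
Circumcentre = (37/22, 65/22), r² = 23125/242.
Centre = (37/22, 65/22).

(37/22, 65/22)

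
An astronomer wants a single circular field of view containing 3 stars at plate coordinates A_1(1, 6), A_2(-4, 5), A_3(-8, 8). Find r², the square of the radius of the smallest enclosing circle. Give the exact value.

Side lengths²: A_1A_2² = 26, A_1A_3² = 85, A_2A_3² = 25.
Since A_1A_3² = 85 ≥ 26 + 25 = 51, the angle opposite A_1A_3 is not acute, so the smallest enclosing circle has A_1A_3 as diameter.
Centre = midpoint of A_1A_3 = (-3.5, 7), r² = 85/4 = 21.25.

21.25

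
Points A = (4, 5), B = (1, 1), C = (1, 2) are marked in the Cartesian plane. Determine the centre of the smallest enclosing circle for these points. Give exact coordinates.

(2.5, 3)

Side lengths²: AB² = 25, AC² = 18, BC² = 1.
Since AB² = 25 ≥ 18 + 1 = 19, the angle opposite AB is not acute, so the smallest enclosing circle has AB as diameter.
Centre = midpoint of AB = (2.5, 3), r² = 25/4 = 6.25.
Centre = (2.5, 3).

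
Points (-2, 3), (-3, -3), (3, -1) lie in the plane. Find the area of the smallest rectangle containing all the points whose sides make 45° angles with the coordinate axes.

In coordinates u = x + y, v = x − y the rectangle is axis-aligned; the map (x,y)→(u,v) scales areas by 2.
u-values: 1, -6, 2; range = 2 − (-6) = 8.
v-values: -5, 0, 4; range = 4 − (-5) = 9.
Area = (8 × 9) / 2 = 36.

36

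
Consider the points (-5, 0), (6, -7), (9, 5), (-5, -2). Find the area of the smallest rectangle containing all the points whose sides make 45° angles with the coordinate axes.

189

In coordinates u = x + y, v = x − y the rectangle is axis-aligned; the map (x,y)→(u,v) scales areas by 2.
u-values: -5, -1, 14, -7; range = 14 − (-7) = 21.
v-values: -5, 13, 4, -3; range = 13 − (-5) = 18.
Area = (21 × 18) / 2 = 189.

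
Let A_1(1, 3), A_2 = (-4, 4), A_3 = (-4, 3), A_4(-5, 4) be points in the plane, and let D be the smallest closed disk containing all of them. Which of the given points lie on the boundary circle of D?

A_1, A_4

The minimum enclosing circle of a finite set is fixed by two of the points (as a diameter) or three (as a circumcircle).
The farthest pair is A_1–A_4 with squared distance 37. The circle on this segment as diameter has centre (-2, 3.5) and r² = 37/4 = 9.25.
Check A_2: distance² to centre = 4.25 ≤ 9.25, so it lies inside.
All remaining points lie in this disk, and no smaller disk contains both endpoints, so this is the minimum enclosing circle.
The points at distance exactly r from the centre are A_1, A_4 — 2 points.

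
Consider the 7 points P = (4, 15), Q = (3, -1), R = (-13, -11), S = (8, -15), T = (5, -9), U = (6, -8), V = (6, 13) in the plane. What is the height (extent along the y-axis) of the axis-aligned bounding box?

30

max y = 15, min y = -15, so height = 30.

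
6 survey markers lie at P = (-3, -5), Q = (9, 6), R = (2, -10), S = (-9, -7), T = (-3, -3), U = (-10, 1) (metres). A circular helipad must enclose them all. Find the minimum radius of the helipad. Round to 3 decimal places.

The farthest pair is Q–S with squared distance 493. The circle on this segment as diameter has centre (0, -0.5) and r² = 493/4 = 123.25.
Check P: distance² to centre = 29.25 ≤ 123.25, so it lies inside.
All remaining points lie in this disk, and no smaller disk contains both endpoints, so this is the minimum enclosing circle.
r = √(123.25) ≈ 11.102.

11.102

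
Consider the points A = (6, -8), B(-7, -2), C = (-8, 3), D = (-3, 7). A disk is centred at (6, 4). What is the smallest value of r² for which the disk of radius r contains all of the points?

205

The required radius is the distance from (6, 4) to the farthest point.
Squared distances: 144, 205, 197, 90.
Maximum is 205, attained at B.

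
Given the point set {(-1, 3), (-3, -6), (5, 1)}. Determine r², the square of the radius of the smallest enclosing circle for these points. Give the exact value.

48025/1682

Call the three points A, B, C in the order given.
Side lengths²: AB² = 85, AC² = 40, BC² = 113.
Since BC² = 113 < 85 + 40 = 125, the triangle is acute, so the smallest enclosing circle is the circumcircle.
Circumcentre = (37/58, -121/58), r² = 48025/1682.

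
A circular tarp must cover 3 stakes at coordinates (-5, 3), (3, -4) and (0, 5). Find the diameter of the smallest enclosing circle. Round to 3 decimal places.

Call the three points A, B, C in the order given.
Side lengths²: AB² = 113, AC² = 29, BC² = 90.
Since AB² = 113 < 90 + 29 = 119, the triangle is acute, so the smallest enclosing circle is the circumcircle.
Circumcentre = (-27/34, -9/34), r² = 16385/578.
Diameter = 2r = 2√(16385/578) ≈ 10.649.

10.649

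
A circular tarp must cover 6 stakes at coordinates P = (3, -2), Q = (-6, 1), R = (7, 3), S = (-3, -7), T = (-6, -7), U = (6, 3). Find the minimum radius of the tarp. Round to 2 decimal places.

The farthest pair is R–T with squared distance 269. The circle on this segment as diameter has centre (0.5, -2) and r² = 269/4 = 67.25.
Check P: distance² to centre = 6.25 ≤ 67.25, so it lies inside.
All remaining points lie in this disk, and no smaller disk contains both endpoints, so this is the minimum enclosing circle.
r = √(67.25) ≈ 8.20.

8.20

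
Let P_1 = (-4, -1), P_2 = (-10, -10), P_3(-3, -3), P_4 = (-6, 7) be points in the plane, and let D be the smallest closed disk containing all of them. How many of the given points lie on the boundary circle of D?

2

By Welzl's lemma the MEC is supported by two points (diametrically opposite) or three points (on a circumcircle).
The farthest pair is P_2–P_4 with squared distance 305. The circle on this segment as diameter has centre (-8, -1.5) and r² = 305/4 = 76.25.
Check P_1: distance² to centre = 16.25 ≤ 76.25, so it lies inside.
All remaining points lie in this disk, and no smaller disk contains both endpoints, so this is the minimum enclosing circle.
The points at distance exactly r from the centre are P_2, P_4 — 2 points.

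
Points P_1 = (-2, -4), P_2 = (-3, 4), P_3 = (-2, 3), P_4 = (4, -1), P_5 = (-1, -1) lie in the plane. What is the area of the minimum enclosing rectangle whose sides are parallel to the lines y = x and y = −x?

54

In coordinates u = x + y, v = x − y the rectangle is axis-aligned; the map (x,y)→(u,v) scales areas by 2.
u-values: -6, 1, 1, 3, -2; range = 3 − (-6) = 9.
v-values: 2, -7, -5, 5, 0; range = 5 − (-7) = 12.
Area = (9 × 12) / 2 = 54.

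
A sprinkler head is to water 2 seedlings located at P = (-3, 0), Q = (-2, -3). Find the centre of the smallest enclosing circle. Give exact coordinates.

(-2.5, -1.5)

The smallest circle enclosing two points has them as diameter endpoints.
Centre = midpoint = (-2.5, -1.5); r² = |PQ|²/4 = 10/4 = 2.5.
Centre = (-2.5, -1.5).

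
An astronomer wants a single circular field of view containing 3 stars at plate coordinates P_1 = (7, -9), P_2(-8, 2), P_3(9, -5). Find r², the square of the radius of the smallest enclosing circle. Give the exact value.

146185/1681

Side lengths²: P_1P_2² = 346, P_1P_3² = 20, P_2P_3² = 338.
Since P_1P_2² = 346 < 338 + 20 = 358, the triangle is acute, so the smallest enclosing circle is the circumcircle.
Circumcentre = (-4/41, -121/41), r² = 146185/1681.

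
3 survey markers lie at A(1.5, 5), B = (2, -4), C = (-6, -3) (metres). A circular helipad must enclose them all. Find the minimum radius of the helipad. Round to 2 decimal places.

Side lengths²: AB² = 81.25, AC² = 120.25, BC² = 65.
Since AC² = 120.25 < 81.25 + 65 = 146.25, the triangle is acute, so the smallest enclosing circle is the circumcircle.
Circumcentre = (-67/44, 7/22), r² = 60125/1936.
r = √(60125/1936) ≈ 5.57.

5.57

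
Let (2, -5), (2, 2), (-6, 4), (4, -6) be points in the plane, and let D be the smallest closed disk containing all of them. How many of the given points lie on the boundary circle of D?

2

The minimum enclosing circle of a finite set is fixed by two of the points (as a diameter) or three (as a circumcircle).
The farthest pair is (-6, 4)–(4, -6) with squared distance 200. The circle on this segment as diameter has centre (-1, -1) and r² = 200/4 = 50.
Check (2, -5): distance² to centre = 25 ≤ 50, so it lies inside.
All remaining points lie in this disk, and no smaller disk contains both endpoints, so this is the minimum enclosing circle.
The points at distance exactly r from the centre are (-6, 4), (4, -6) — 2 points.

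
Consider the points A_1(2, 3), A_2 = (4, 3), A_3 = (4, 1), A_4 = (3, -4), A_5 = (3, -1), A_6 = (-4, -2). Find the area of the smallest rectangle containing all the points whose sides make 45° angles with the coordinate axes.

In coordinates u = x + y, v = x − y the rectangle is axis-aligned; the map (x,y)→(u,v) scales areas by 2.
u-values: 5, 7, 5, -1, 2, -6; range = 7 − (-6) = 13.
v-values: -1, 1, 3, 7, 4, -2; range = 7 − (-2) = 9.
Area = (13 × 9) / 2 = 58.5.

58.5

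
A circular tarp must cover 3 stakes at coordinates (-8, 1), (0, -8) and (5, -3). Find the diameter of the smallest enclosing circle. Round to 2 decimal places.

Call the three points A, B, C in the order given.
Side lengths²: AB² = 145, AC² = 185, BC² = 50.
Since AC² = 185 < 145 + 50 = 195, the triangle is acute, so the smallest enclosing circle is the circumcircle.
Circumcentre = (-55/34, -47/34), r² = 26825/578.
Diameter = 2r = 2√(26825/578) ≈ 13.62.

13.62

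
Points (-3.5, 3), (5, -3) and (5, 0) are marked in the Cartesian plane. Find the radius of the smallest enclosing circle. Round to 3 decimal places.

Call the three points A, B, C in the order given.
Side lengths²: AB² = 108.25, AC² = 81.25, BC² = 9.
Since AB² = 108.25 ≥ 81.25 + 9 = 90.25, the angle opposite AB is not acute, so the smallest enclosing circle has AB as diameter.
Centre = midpoint of AB = (0.75, 0), r² = 108.25/4 = 27.0625.
r = √(27.0625) ≈ 5.202.

5.202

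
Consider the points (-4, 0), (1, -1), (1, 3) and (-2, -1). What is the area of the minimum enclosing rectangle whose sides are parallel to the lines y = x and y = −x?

24

In coordinates u = x + y, v = x − y the rectangle is axis-aligned; the map (x,y)→(u,v) scales areas by 2.
u-values: -4, 0, 4, -3; range = 4 − (-4) = 8.
v-values: -4, 2, -2, -1; range = 2 − (-4) = 6.
Area = (8 × 6) / 2 = 24.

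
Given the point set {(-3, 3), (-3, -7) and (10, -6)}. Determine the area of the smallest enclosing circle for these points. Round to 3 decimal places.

197.511

Call the three points A, B, C in the order given.
Side lengths²: AB² = 100, AC² = 250, BC² = 170.
Since AC² = 250 < 170 + 100 = 270, the triangle is acute, so the smallest enclosing circle is the circumcircle.
Circumcentre = (41/13, -2), r² = 10625/169.
Area = π·r² = π·10625/169 ≈ 197.511.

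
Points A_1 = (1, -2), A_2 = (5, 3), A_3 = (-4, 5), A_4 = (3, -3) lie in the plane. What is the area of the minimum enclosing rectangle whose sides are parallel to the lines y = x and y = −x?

67.5

In coordinates u = x + y, v = x − y the rectangle is axis-aligned; the map (x,y)→(u,v) scales areas by 2.
u-values: -1, 8, 1, 0; range = 8 − (-1) = 9.
v-values: 3, 2, -9, 6; range = 6 − (-9) = 15.
Area = (9 × 15) / 2 = 67.5.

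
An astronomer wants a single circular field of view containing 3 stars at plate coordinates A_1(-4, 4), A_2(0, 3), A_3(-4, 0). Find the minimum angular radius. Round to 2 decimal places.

2.58

Side lengths²: A_1A_2² = 17, A_1A_3² = 16, A_2A_3² = 25.
Since A_2A_3² = 25 < 17 + 16 = 33, the triangle is acute, so the smallest enclosing circle is the circumcircle.
Circumcentre = (-2.375, 2), r² = 6.640625.
r = √(6.640625) ≈ 2.58.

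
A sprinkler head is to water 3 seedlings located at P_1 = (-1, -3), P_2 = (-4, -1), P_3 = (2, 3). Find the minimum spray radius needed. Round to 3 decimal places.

3.634

Side lengths²: P_1P_2² = 13, P_1P_3² = 45, P_2P_3² = 52.
Since P_2P_3² = 52 < 45 + 13 = 58, the triangle is acute, so the smallest enclosing circle is the circumcircle.
Circumcentre = (-0.75, 0.625), r² = 13.203125.
r = √(13.203125) ≈ 3.634.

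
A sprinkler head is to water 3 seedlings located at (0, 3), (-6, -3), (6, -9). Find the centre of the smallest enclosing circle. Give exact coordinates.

(1, -4)

Call the three points A, B, C in the order given.
Side lengths²: AB² = 72, AC² = 180, BC² = 180.
Since BC² = 180 < 180 + 72 = 252, the triangle is acute, so the smallest enclosing circle is the circumcircle.
Circumcentre = (1, -4), r² = 50.
Centre = (1, -4).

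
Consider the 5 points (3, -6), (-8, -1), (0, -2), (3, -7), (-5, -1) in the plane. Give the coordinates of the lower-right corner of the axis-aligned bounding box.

x-range [-8, 3], y-range [-7, -1].
The lower-right corner is (3, -7).

(3, -7)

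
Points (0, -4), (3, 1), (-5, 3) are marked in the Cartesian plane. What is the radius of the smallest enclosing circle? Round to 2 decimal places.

Call the three points A, B, C in the order given.
Side lengths²: AB² = 34, AC² = 74, BC² = 68.
Since AC² = 74 < 68 + 34 = 102, the triangle is acute, so the smallest enclosing circle is the circumcircle.
Circumcentre = (-33/23, 6/23), r² = 10693/529.
r = √(10693/529) ≈ 4.50.

4.50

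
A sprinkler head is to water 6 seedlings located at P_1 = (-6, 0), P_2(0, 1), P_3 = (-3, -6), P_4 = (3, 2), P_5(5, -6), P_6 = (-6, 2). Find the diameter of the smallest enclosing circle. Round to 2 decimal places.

13.60

A smallest enclosing disk is always determined by at most three of the input points on its boundary.
The farthest pair is P_5–P_6 with squared distance 185. The circle on this segment as diameter has centre (-0.5, -2) and r² = 185/4 = 46.25.
Check P_1: distance² to centre = 34.25 ≤ 46.25, so it lies inside.
All remaining points lie in this disk, and no smaller disk contains both endpoints, so this is the minimum enclosing circle.
Diameter = 2r = 2√(46.25) ≈ 13.60.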